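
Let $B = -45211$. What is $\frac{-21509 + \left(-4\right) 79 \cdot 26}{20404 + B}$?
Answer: $\frac{29725}{24807} \approx 1.1982$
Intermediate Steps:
$\frac{-21509 + \left(-4\right) 79 \cdot 26}{20404 + B} = \frac{-21509 + \left(-4\right) 79 \cdot 26}{20404 - 45211} = \frac{-21509 - 8216}{-24807} = \left(-21509 - 8216\right) \left(- \frac{1}{24807}\right) = \left(-29725\right) \left(- \frac{1}{24807}\right) = \frac{29725}{24807}$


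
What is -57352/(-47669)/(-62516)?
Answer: -14338/745018801 ≈ -1.9245e-5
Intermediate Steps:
-57352/(-47669)/(-62516) = -57352*(-1/47669)*(-1/62516) = (57352/47669)*(-1/62516) = -14338/745018801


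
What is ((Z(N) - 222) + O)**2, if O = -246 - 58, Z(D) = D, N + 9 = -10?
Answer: 297025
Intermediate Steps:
N = -19 (N = -9 - 10 = -19)
O = -304
((Z(N) - 222) + O)**2 = ((-19 - 222) - 304)**2 = (-241 - 304)**2 = (-545)**2 = 297025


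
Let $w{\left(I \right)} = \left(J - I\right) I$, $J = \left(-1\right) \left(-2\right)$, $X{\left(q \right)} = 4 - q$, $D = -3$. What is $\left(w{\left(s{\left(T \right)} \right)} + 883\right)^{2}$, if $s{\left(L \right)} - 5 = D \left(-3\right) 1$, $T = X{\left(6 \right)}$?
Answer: $511225$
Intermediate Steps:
$T = -2$ ($T = 4 - 6 = -2$)
$J = 2$
$s{\left(L \right)} = 14$ ($s{\left(L \right)} = 5 + \left(-3\right) \left(-3\right) 1 = 5 + 9 \cdot 1 = 5 + 9 = 14$)
$w{\left(I \right)} = I \left(2 - I\right)$ ($w{\left(I \right)} = \left(2 - I\right) I = I \left(2 - I\right)$)
$\left(w{\left(s{\left(T \right)} \right)} + 883\right)^{2} = \left(14 \left(2 - 14\right) + 883\right)^{2} = \left(14 \left(-12\right) + 883\right)^{2} = \left(-168 + 883\right)^{2} = 715^{2} = 511225$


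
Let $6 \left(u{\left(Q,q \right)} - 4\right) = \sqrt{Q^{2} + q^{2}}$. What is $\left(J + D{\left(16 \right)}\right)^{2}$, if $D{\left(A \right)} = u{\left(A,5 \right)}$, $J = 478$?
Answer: $\frac{\left(2892 + \sqrt{281}\right)^{2}}{36} \approx 2.3503 \cdot 10^{5}$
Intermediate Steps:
$u{\left(Q,q \right)} = 4 + \frac{\sqrt{Q^{2} + q^{2}}}{6}$
$D{\left(A \right)} = 4 + \frac{\sqrt{25 + A^{2}}}{6}$ ($D{\left(A \right)} = 4 + \frac{\sqrt{A^{2} + 5^{2}}}{6} = 4 + \frac{\sqrt{A^{2} + 25}}{6} = 4 + \frac{\sqrt{25 + A^{2}}}{6}$)
$\left(J + D{\left(16 \right)}\right)^{2} = \left(478 + \left(4 + \frac{\sqrt{25 + 16^{2}}}{6}\right)\right)^{2} = \left(478 + \left(4 + \frac{\sqrt{25 + 256}}{6}\right)\right)^{2} = \left(478 + \left(4 + \frac{\sqrt{281}}{6}\right)\right)^{2} = \left(482 + \frac{\sqrt{281}}{6}\right)^{2}$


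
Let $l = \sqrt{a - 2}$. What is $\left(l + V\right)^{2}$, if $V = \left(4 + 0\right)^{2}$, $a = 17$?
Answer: $\left(16 + \sqrt{15}\right)^{2} \approx 394.94$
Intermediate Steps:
$V = 16$ ($V = 4^{2} = 16$)
$l = \sqrt{15}$ ($l = \sqrt{17 - 2} = \sqrt{15} \approx 3.873$)
$\left(l + V\right)^{2} = \left(\sqrt{15} + 16\right)^{2} = \left(16 + \sqrt{15}\right)^{2}$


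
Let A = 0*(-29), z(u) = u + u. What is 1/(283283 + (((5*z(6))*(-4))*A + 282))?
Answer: 1/283565 ≈ 3.5265e-6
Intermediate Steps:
z(u) = 2*u
A = 0
1/(283283 + (((5*z(6))*(-4))*A + 282)) = 1/(283283 + (((5*(2*6))*(-4))*0 + 282)) = 1/(283283 + (((5*12)*(-4))*0 + 282)) = 1/(283283 + ((60*(-4))*0 + 282)) = 1/(283283 + (-240*0 + 282)) = 1/(283283 + (0 + 282)) = 1/(283283 + 282) = 1/283565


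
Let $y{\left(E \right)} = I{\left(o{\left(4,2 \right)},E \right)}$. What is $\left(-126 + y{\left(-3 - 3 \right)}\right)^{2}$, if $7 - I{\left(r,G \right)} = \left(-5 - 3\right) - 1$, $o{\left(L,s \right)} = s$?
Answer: $12100$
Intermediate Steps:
$I{\left(r,G \right)} = 16$ ($I{\left(r,G \right)} = 7 - \left(\left(-5 - 3\right) - 1\right) = 7 - \left(-8 - 1\right) = 7 - -9 = 7 + 9 = 16$)
$y{\left(E \right)} = 16$
$\left(-126 + y{\left(-3 - 3 \right)}\right)^{2} = \left(-126 + 16\right)^{2} = \left(-110\right)^{2} = 12100$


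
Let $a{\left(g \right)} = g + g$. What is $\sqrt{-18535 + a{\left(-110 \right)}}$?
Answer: $11 i \sqrt{155} \approx 136.95 i$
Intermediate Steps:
$a{\left(g \right)} = 2 g$
$\sqrt{-18535 + a{\left(-110 \right)}} = \sqrt{-18535 + 2 \left(-110\right)} = \sqrt{-18535 - 220} = \sqrt{-18755} = 11 i \sqrt{155}$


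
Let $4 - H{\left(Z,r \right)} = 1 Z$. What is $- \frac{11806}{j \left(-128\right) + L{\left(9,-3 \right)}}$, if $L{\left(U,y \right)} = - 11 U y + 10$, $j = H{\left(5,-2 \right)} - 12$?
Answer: $- \frac{11806}{1971} \approx -5.9899$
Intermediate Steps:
$H{\left(Z,r \right)} = 4 - Z$ ($H{\left(Z,r \right)} = 4 - 1 Z = 4 - Z$)
$j = -13$ ($j = \left(4 - 5\right) - 12 = -1 - 12 = -13$)
$L{\left(U,y \right)} = 10 - 11 U y$ ($L{\left(U,y \right)} = - 11 U y + 10 = 10 - 11 U y$)
$- \frac{11806}{j \left(-128\right) + L{\left(9,-3 \right)}} = - \frac{11806}{\left(-13\right) \left(-128\right) - \left(-10 + 99 \left(-3\right)\right)} = - \frac{11806}{1664 + \left(10 + 297\right)} = - \frac{11806}{1664 + 307} = - \frac{11806}{1971}$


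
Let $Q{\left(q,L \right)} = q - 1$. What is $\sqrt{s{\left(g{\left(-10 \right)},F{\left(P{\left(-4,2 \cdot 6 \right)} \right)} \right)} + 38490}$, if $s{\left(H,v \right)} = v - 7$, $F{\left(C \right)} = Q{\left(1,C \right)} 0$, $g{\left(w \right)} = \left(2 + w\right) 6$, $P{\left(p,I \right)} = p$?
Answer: $\sqrt{38483} \approx 196.17$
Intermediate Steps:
$Q{\left(q,L \right)} = -1 + q$
$g{\left(w \right)} = 12 + 6 w$
$F{\left(C \right)} = 0$ ($F{\left(C \right)} = \left(-1 + 1\right) 0 = 0 \cdot 0 = 0$)
$s{\left(H,v \right)} = -7 + v$ ($s{\left(H,v \right)} = v - 7 = -7 + v$)
$\sqrt{s{\left(g{\left(-10 \right)},F{\left(P{\left(-4,2 \cdot 6 \right)} \right)} \right)} + 38490} = \sqrt{\left(-7 + 0\right) + 38490} = \sqrt{-7 + 38490} = \sqrt{38483}$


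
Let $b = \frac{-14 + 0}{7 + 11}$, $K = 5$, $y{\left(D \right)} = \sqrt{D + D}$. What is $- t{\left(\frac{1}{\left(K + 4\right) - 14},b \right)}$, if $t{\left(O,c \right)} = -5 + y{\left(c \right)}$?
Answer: $5 - \frac{i \sqrt{14}}{3} \approx 5.0 - 1.2472 i$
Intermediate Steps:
$y{\left(D \right)} = \sqrt{2} \sqrt{D}$ ($y{\left(D \right)} = \sqrt{2 D} = \sqrt{2} \sqrt{D}$)
$b = - \frac{7}{9}$ ($b = - \frac{14}{18} = \left(-14\right) \frac{1}{18} = - \frac{7}{9} \approx -0.77778$)
$t{\left(O,c \right)} = -5 + \sqrt{2} \sqrt{c}$
$- t{\left(\frac{1}{\left(K + 4\right) - 14},b \right)} = - (-5 + \sqrt{2} \sqrt{- \frac{7}{9}}) = - (-5 + \sqrt{2} \frac{i \sqrt{7}}{3}) = - (-5 + \frac{i \sqrt{14}}{3}) = 5 - \frac{i \sqrt{14}}{3}$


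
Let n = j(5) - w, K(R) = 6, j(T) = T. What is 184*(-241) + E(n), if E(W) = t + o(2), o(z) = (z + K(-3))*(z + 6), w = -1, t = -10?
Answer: -44290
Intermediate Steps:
o(z) = (6 + z)**2 (o(z) = (z + 6)*(z + 6) = (6 + z)*(6 + z) = (6 + z)**2)
n = 6 (n = 5 - 1*(-1) = 5 + 1 = 6)
E(W) = 54 (E(W) = -10 + (36 + 2**2 + 12*2) = -10 + (36 + 4 + 24) = -10 + 64 = 54)
184*(-241) + E(n) = 184*(-241) + 54 = -44344 + 54 = -44290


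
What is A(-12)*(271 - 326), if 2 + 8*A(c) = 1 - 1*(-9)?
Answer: -55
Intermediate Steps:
A(c) = 1 (A(c) = -¼ + (1 - 1*(-9))/8 = -¼ + (1 + 9)/8 = -¼ + (⅛)*10 = -¼ + 5/4 = 1)
A(-12)*(271 - 326) = 1*(271 - 326) = 1*(-55) = -55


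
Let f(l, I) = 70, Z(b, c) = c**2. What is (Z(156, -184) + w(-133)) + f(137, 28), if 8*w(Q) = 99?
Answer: 271507/8 ≈ 33938.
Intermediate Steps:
w(Q) = 99/8 (w(Q) = (1/8)*99 = 99/8)
(Z(156, -184) + w(-133)) + f(137, 28) = ((-184)**2 + 99/8) + 70 = (33856 + 99/8) + 70 = 270947/8 + 70 = 271507/8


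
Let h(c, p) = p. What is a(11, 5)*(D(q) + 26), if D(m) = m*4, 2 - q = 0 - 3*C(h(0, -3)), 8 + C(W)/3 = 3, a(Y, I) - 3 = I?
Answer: -1168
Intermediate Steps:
a(Y, I) = 3 + I
C(W) = -15 (C(W) = -24 + 3*3 = -24 + 9 = -15)
q = -43 (q = 2 - (0 - 3*(-15)) = 2 - (0 + 45) = 2 - 1*45 = 2 - 45 = -43)
D(m) = 4*m
a(11, 5)*(D(q) + 26) = (3 + 5)*(4*(-43) + 26) = 8*(-172 + 26) = 8*(-146) = -1168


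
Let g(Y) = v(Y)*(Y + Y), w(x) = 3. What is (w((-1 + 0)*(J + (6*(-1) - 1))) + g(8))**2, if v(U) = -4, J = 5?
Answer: 3721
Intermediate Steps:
g(Y) = -8*Y (g(Y) = -4*(Y + Y) = -8*Y)
(w((-1 + 0)*(J + (6*(-1) - 1))) + g(8))**2 = (3 - 8*8)**2 = (3 - 64)**2 = (-61)**2 = 3721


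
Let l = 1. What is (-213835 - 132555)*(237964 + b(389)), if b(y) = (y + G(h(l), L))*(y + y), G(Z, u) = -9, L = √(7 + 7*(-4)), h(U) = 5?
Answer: -184835089560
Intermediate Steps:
L = I*√21 (L = √(7 - 28) = √(-21) = I*√21 ≈ 4.5826*I)
b(y) = 2*y*(-9 + y) (b(y) = (y - 9)*(y + y) = (-9 + y)*(2*y) = 2*y*(-9 + y))
(-213835 - 132555)*(237964 + b(389)) = (-213835 - 132555)*(237964 + 2*389*(-9 + 389)) = -346390*(237964 + 2*389*380) = -346390*(237964 + 295640) = -346390*533604 = -184835089560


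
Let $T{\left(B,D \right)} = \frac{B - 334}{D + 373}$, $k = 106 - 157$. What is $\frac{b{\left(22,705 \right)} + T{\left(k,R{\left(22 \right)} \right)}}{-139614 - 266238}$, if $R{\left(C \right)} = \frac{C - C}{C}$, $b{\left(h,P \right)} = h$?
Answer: $- \frac{2607}{50460932} \approx -5.1664 \cdot 10^{-5}$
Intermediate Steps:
$R{\left(C \right)} = 0$ ($R{\left(C \right)} = \frac{0}{C} = 0$)
$k = -51$
$T{\left(B,D \right)} = \frac{-334 + B}{373 + D}$
$\frac{b{\left(22,705 \right)} + T{\left(k,R{\left(22 \right)} \right)}}{-139614 - 266238} = \frac{22 + \frac{-334 - 51}{373 + 0}}{-139614 - 266238} = \frac{22 + \frac{1}{373} \left(-385\right)}{-405852} = \left(22 + \frac{1}{373} \left(-385\right)\right) \left(- \frac{1}{405852}\right) = \left(22 - \frac{385}{373}\right) \left(- \frac{1}{405852}\right) = \frac{7821}{373} \left(- \frac{1}{405852}\right) = - \frac{2607}{50460932}$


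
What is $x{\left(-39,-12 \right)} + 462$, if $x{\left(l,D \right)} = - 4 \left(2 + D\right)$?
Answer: $502$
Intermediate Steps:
$x{\left(l,D \right)} = -8 - 4 D$
$x{\left(-39,-12 \right)} + 462 = \left(-8 - -48\right) + 462 = \left(-8 + 48\right) + 462 = 40 + 462 = 502$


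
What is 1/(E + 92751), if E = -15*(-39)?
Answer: 1/93336 ≈ 1.0714e-5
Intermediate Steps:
E = 585
1/(E + 92751) = 1/(585 + 92751) = 1/93336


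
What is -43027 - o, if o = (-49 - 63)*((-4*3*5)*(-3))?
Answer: -22867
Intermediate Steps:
o = -20160 (o = -112*(-12*5)*(-3) = -(-6720)*(-3) = -112*180 = -20160)
-43027 - o = -43027 - 1*(-20160) = -43027 + 20160 = -22867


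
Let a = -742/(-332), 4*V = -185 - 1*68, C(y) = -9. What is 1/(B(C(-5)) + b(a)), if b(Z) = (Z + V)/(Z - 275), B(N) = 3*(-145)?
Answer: -90558/39372473 ≈ -0.0023000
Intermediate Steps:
V = -253/4 (V = (-185 - 1*68)/4 = (-185 - 68)/4 = (¼)*(-253) = -253/4 ≈ -63.250)
B(N) = -435
a = 371/166 (a = -742*(-1/332) = 371/166 ≈ 2.2349)
b(Z) = (-253/4 + Z)/(-275 + Z) (b(Z) = (Z - 253/4)/(Z - 275) = (-253/4 + Z)/(-275 + Z))
1/(B(C(-5)) + b(a)) = 1/(-435 + (-253/4 + 371/166)/(-275 + 371/166)) = 1/(-435 - 20257/332/(-45279/166)) = 1/(-435 - 166/45279*(-20257/332)) = 1/(-435 + 20257/90558) = 1/(-39372473/90558) = -90558/39372473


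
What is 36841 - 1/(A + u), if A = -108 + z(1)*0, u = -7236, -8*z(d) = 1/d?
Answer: 270560305/7344 ≈ 36841.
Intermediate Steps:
z(d) = -1/(8*d)
A = -108 (A = -108 - ⅛/1*0 = -108 - ⅛*1*0 = -108 - ⅛*0 = -108 + 0 = -108)
36841 - 1/(A + u) = 36841 - 1/(-108 - 7236) = 36841 - 1/(-7344) = 36841 - 1*(-1/7344) = 36841 + 1/7344 = 270560305/7344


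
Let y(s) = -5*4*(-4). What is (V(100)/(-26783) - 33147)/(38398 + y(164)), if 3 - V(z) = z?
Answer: -443888002/515278137 ≈ -0.86145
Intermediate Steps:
y(s) = 80 (y(s) = -20*(-4) = 80)
V(z) = 3 - z
(V(100)/(-26783) - 33147)/(38398 + y(164)) = ((3 - 1*100)/(-26783) - 33147)/(38398 + 80) = ((3 - 100)*(-1/26783) - 33147)/38478 = (-97*(-1/26783) - 33147)*(1/38478) = (97/26783 - 33147)*(1/38478) = -887776004/26783*1/38478 = -443888002/515278137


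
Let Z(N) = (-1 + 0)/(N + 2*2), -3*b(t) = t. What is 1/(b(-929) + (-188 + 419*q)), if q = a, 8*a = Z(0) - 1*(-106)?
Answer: 96/543391 ≈ 0.00017667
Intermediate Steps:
b(t) = -t/3
Z(N) = -1/(4 + N) (Z(N) = -1/(N + 4) = -1/(4 + N))
a = 423/32 (a = (-1/(4 + 0) - 1*(-106))/8 = (-1/4 + 106)/8 = (-1*¼ + 106)/8 = (-¼ + 106)/8 = (⅛)*(423/4) = 423/32 ≈ 13.219)
q = 423/32 ≈ 13.219
1/(b(-929) + (-188 + 419*q)) = 1/(-⅓*(-929) + (-188 + 419*(423/32))) = 1/(929/3 + (-188 + 177237/32)) = 1/(929/3 + 171221/32) = 1/(543391/96) = 96/543391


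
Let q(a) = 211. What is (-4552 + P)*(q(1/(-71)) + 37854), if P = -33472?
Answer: -1447383560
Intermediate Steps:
(-4552 + P)*(q(1/(-71)) + 37854) = (-4552 - 33472)*(211 + 37854) = -38024*38065 = -1447383560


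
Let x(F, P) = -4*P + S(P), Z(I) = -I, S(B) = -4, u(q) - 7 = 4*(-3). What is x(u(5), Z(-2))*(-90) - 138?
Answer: 942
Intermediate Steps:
u(q) = -5 (u(q) = 7 + 4*(-3) = 7 - 12 = -5)
x(F, P) = -4 - 4*P (x(F, P) = -4*P - 4 = -4 - 4*P)
x(u(5), Z(-2))*(-90) - 138 = (-4 - (-4)*(-2))*(-90) - 138 = (-4 - 4*2)*(-90) - 138 = (-4 - 8)*(-90) - 138 = -12*(-90) - 138 = 1080 - 138 = 942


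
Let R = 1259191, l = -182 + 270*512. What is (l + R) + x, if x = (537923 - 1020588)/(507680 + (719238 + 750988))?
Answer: 2763626697929/1977906 ≈ 1.3972e+6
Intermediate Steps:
l = 138058 (l = -182 + 138240 = 138058)
x = -482665/1977906 (x = -482665/(507680 + 1470226) = -482665/1977906 ≈ -0.24403)
(l + R) + x = (138058 + 1259191) - 482665/1977906 = 1397249 - 482665/1977906 = 2763626697929/1977906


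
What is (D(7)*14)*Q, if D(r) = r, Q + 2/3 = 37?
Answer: 10682/3 ≈ 3560.7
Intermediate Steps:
Q = 109/3 (Q = -⅔ + 37 = 109/3 ≈ 36.333)
(D(7)*14)*Q = (7*14)*(109/3) = 98*(109/3) = 10682/3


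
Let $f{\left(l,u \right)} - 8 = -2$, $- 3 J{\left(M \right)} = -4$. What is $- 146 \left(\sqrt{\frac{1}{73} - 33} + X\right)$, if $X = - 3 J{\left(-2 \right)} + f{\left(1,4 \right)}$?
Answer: $-292 - 4 i \sqrt{43946} \approx -292.0 - 838.53 i$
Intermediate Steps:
$J{\left(M \right)} = \frac{4}{3}$ ($J{\left(M \right)} = \left(- \frac{1}{3}\right) \left(-4\right) = \frac{4}{3}$)
$f{\left(l,u \right)} = 6$ ($f{\left(l,u \right)} = 8 - 2 = 6$)
$X = 2$ ($X = \left(-3\right) \frac{4}{3} + 6 = -4 + 6 = 2$)
$- 146 \left(\sqrt{\frac{1}{73} - 33} + X\right) = - 146 \left(\sqrt{\frac{1}{73} - 33} + 2\right) = - 146 \left(\sqrt{- \frac{2408}{73}} + 2\right) = - 146 \left(\frac{2 i \sqrt{43946}}{73} + 2\right) = - 146 \left(2 + \frac{2 i \sqrt{43946}}{73}\right) = -292 - 4 i \sqrt{43946}$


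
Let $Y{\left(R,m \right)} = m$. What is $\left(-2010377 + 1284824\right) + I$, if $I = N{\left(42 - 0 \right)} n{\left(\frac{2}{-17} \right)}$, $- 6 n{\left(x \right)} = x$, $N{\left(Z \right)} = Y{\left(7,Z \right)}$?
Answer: $- \frac{12334387}{17} \approx -7.2555 \cdot 10^{5}$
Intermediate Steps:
$N{\left(Z \right)} = Z$
$n{\left(x \right)} = - \frac{x}{6}$
$I = \frac{14}{17}$ ($I = \left(42 - 0\right) \left(- \frac{2 \frac{1}{-17}}{6}\right) = \left(42 + 0\right) \left(- \frac{2 \left(- \frac{1}{17}\right)}{6}\right) = 42 \left(\left(- \frac{1}{6}\right) \left(- \frac{2}{17}\right)\right) = 42 \cdot \frac{1}{51} = \frac{14}{17} \approx 0.82353$)
$\left(-2010377 + 1284824\right) + I = \left(-2010377 + 1284824\right) + \frac{14}{17} = -725553 + \frac{14}{17} = - \frac{12334387}{17}$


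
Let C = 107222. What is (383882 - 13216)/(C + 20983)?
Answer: 10018/3465 ≈ 2.8912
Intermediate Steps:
(383882 - 13216)/(C + 20983) = (383882 - 13216)/(107222 + 20983) = 370666/128205 = 370666*(1/128205) = 10018/3465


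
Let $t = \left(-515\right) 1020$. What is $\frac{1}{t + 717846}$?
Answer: $\frac{1}{192546} \approx 5.1936 \cdot 10^{-6}$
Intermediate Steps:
$t = -525300$
$\frac{1}{t + 717846} = \frac{1}{-525300 + 717846} = \frac{1}{192546}$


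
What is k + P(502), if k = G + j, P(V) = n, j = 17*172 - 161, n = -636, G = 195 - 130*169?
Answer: -19648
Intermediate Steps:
G = -21775 (G = 195 - 21970 = -21775)
j = 2763 (j = 2924 - 161 = 2763)
P(V) = -636
k = -19012 (k = -21775 + 2763 = -19012)
k + P(502) = -19012 - 636 = -19648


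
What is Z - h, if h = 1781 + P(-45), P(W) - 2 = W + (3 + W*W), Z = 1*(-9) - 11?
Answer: -3786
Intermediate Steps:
Z = -20 (Z = -9 - 11 = -20)
P(W) = 5 + W + W**2 (P(W) = 2 + (W + (3 + W*W)) = 2 + (W + (3 + W**2)) = 2 + (3 + W + W**2) = 5 + W + W**2)
h = 3766 (h = 1781 + (5 - 45 + (-45)**2) = 1781 + (5 - 45 + 2025) = 1781 + 1985 = 3766)
Z - h = -20 - 1*3766 = -20 - 3766 = -3786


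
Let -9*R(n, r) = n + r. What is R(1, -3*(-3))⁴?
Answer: 10000/6561 ≈ 1.5242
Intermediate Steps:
R(n, r) = -n/9 - r/9 (R(n, r) = -(n + r)/9 = -n/9 - r/9)
R(1, -3*(-3))⁴ = (-⅑*1 - (-1)*(-3)/3)⁴ = (-⅑ - ⅑*9)⁴ = (-⅑ - 1)⁴ = (-10/9)⁴ = 10000/6561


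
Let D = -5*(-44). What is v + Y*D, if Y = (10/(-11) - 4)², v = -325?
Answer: 54745/11 ≈ 4976.8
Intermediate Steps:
Y = 2916/121 (Y = (10*(-1/11) - 4)² = (-10/11 - 4)² = (-54/11)² = 2916/121 ≈ 24.099)
D = 220
v + Y*D = -325 + (2916/121)*220 = -325 + 58320/11 = 54745/11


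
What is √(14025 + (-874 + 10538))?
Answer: √23689 ≈ 153.91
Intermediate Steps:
√(14025 + (-874 + 10538)) = √(14025 + 9664) = √23689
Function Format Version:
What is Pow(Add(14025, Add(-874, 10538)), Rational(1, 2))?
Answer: Pow(23689, Rational(1, 2)) ≈ 153.91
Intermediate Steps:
Pow(Add(14025, Add(-874, 10538)), Rational(1, 2)) = Pow(Add(14025, 9664), Rational(1, 2)) = Pow(23689, Rational(1, 2))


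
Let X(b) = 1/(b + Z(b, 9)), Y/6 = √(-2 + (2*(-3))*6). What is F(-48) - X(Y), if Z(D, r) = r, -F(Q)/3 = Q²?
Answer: (-41472*√38 + 62209*I)/(3*(-3*I + 2*√38)) ≈ -6912.0 + 0.025525*I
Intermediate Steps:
F(Q) = -3*Q²
Y = 6*I*√38 (Y = 6*√(-2 + (2*(-3))*6) = 6*√(-2 - 6*6) = 6*√(-2 - 36) = 6*√(-38) = 6*(I*√38) = 6*I*√38 ≈ 36.987*I)
X(b) = 1/(9 + b) (X(b) = 1/(b + 9) = 1/(9 + b))
F(-48) - X(Y) = -3*(-48)² - 1/(9 + 6*I*√38) = -3*2304 - 1/(9 + 6*I*√38) = -6912 - 1/(9 + 6*I*√38)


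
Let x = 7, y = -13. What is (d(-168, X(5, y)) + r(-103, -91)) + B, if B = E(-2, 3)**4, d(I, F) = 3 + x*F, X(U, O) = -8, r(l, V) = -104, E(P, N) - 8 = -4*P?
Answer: 65379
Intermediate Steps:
E(P, N) = 8 - 4*P
d(I, F) = 3 + 7*F
B = 65536 (B = (8 - 4*(-2))**4 = (8 + 8)**4 = 16**4 = 65536)
(d(-168, X(5, y)) + r(-103, -91)) + B = ((3 + 7*(-8)) - 104) + 65536 = ((3 - 56) - 104) + 65536 = (-53 - 104) + 65536 = -157 + 65536 = 65379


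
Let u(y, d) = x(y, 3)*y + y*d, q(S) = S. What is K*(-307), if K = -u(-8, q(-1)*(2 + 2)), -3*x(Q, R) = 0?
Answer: 9824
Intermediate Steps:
x(Q, R) = 0 (x(Q, R) = -1/3*0 = 0)
u(y, d) = d*y (u(y, d) = 0*y + y*d = 0 + d*y = d*y)
K = -32 (K = -(-(2 + 2))*(-8) = -(-1*4)*(-8) = -(-4)*(-8) = -1*32 = -32)
K*(-307) = -32*(-307) = 9824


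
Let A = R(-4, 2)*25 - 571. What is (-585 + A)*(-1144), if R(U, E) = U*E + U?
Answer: 1665664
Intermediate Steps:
R(U, E) = U + E*U (R(U, E) = E*U + U = U + E*U)
A = -871 (A = -4*(1 + 2)*25 - 571 = -4*3*25 - 571 = -12*25 - 571 = -300 - 571 = -871)
(-585 + A)*(-1144) = (-585 - 871)*(-1144) = -1456*(-1144) = 1665664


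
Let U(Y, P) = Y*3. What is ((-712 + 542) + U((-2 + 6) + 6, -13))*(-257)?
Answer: 35980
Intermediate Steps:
U(Y, P) = 3*Y
((-712 + 542) + U((-2 + 6) + 6, -13))*(-257) = ((-712 + 542) + 3*((-2 + 6) + 6))*(-257) = (-170 + 3*(4 + 6))*(-257) = (-170 + 3*10)*(-257) = (-170 + 30)*(-257) = -140*(-257) = 35980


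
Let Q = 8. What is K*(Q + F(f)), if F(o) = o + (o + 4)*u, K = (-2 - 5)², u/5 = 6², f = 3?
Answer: 62279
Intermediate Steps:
u = 180 (u = 5*6² = 5*36 = 180)
K = 49 (K = (-7)² = 49)
F(o) = 720 + 181*o (F(o) = o + (o + 4)*180 = o + (4 + o)*180 = o + (720 + 180*o) = 720 + 181*o)
K*(Q + F(f)) = 49*(8 + (720 + 181*3)) = 49*(8 + (720 + 543)) = 49*(8 + 1263) = 49*1271 = 62279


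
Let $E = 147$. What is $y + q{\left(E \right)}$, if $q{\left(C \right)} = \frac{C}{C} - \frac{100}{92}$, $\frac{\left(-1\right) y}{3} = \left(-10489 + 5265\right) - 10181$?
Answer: $\frac{1062943}{23} \approx 46215.0$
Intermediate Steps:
$y = 46215$ ($y = - 3 \left(\left(-10489 + 5265\right) - 10181\right) = - 3 \left(-5224 - 10181\right) = \left(-3\right) \left(-15405\right) = 46215$)
$q{\left(C \right)} = - \frac{2}{23}$ ($q{\left(C \right)} = 1 - \frac{25}{23} = - \frac{2}{23}$)
$y + q{\left(E \right)} = 46215 - \frac{2}{23} = \frac{1062943}{23}$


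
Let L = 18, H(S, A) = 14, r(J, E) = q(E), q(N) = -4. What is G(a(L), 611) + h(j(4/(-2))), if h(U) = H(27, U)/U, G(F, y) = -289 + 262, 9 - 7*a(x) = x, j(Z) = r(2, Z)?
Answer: -61/2 ≈ -30.500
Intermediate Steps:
r(J, E) = -4
j(Z) = -4
a(x) = 9/7 - x/7
G(F, y) = -27
h(U) = 14/U
G(a(L), 611) + h(j(4/(-2))) = -27 + 14/(-4) = -27 + 14*(-¼) = -27 - 7/2 = -61/2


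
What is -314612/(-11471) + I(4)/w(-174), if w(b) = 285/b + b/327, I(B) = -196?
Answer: 18530015780/157370649 ≈ 117.75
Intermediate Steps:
w(b) = 285/b + b/327 (w(b) = 285/b + b*(1/327) = 285/b + b/327)
-314612/(-11471) + I(4)/w(-174) = -314612/(-11471) - 196/(285/(-174) + (1/327)*(-174)) = -314612*(-1/11471) - 196/(285*(-1/174) - 58/109) = 314612/11471 - 196/(-95/58 - 58/109) = 314612/11471 - 196/(-13719/6322) = 314612/11471 - 196*(-6322/13719) = 314612/11471 + 1239112/13719 = 18530015780/157370649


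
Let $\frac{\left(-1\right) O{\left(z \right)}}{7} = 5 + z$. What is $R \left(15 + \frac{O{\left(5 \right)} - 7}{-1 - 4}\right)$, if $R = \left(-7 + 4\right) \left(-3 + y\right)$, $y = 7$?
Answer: $- \frac{1824}{5} \approx -364.8$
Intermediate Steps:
$O{\left(z \right)} = -35 - 7 z$ ($O{\left(z \right)} = - 7 \left(5 + z\right) = -35 - 7 z$)
$R = -12$ ($R = \left(-7 + 4\right) \left(-3 + 7\right) = \left(-3\right) 4 = -12$)
$R \left(15 + \frac{O{\left(5 \right)} - 7}{-1 - 4}\right) = - 12 \left(15 + \frac{\left(-35 - 35\right) - 7}{-1 - 4}\right) = - 12 \left(15 + \frac{\left(-35 - 35\right) - 7}{-5}\right) = - 12 \left(15 + \left(-70 - 7\right) \left(- \frac{1}{5}\right)\right) = - 12 \left(15 - - \frac{77}{5}\right) = - 12 \left(15 + \frac{77}{5}\right) = \left(-12\right) \frac{152}{5} = - \frac{1824}{5}$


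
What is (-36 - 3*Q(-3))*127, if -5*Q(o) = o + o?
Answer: -25146/5 ≈ -5029.2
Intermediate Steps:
Q(o) = -2*o/5 (Q(o) = -(o + o)/5 = -2*o/5)
(-36 - 3*Q(-3))*127 = (-36 - (-6)*(-3)/5)*127 = (-36 - 3*6/5)*127 = (-36 - 18/5)*127 = -198/5*127 = -25146/5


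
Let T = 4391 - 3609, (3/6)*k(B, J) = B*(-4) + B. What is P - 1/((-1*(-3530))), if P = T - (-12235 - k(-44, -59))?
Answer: 46881929/3530 ≈ 13281.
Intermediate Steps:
k(B, J) = -6*B (k(B, J) = 2*(B*(-4) + B) = 2*(-4*B + B) = 2*(-3*B) = -6*B)
T = 782
P = 13281 (P = 782 - (-12235 - (-6)*(-44)) = 782 - (-12235 - 1*264) = 782 - (-12235 - 264) = 782 - 1*(-12499) = 782 + 12499 = 13281)
P - 1/((-1*(-3530))) = 13281 - 1/((-1*(-3530))) = 13281 - 1/3530 = 46881929/3530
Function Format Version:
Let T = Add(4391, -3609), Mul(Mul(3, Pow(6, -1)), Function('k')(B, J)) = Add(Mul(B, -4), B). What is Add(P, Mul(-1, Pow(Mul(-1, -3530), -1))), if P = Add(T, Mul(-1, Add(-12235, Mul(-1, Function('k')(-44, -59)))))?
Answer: Rational(46881929, 3530) ≈ 13281.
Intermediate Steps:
Function('k')(B, J) = Mul(-6, B) (Function('k')(B, J) = Mul(2, Add(Mul(B, -4), B)) = Mul(2, Add(Mul(-4, B), B)) = Mul(2, Mul(-3, B)) = Mul(-6, B))
T = 782
P = 13281 (P = Add(782, Mul(-1, Add(-12235, Mul(-1, Mul(-6, -44))))) = Add(782, Mul(-1, Add(-12235, Mul(-1, 264)))) = Add(782, Mul(-1, Add(-12235, -264))) = Add(782, Mul(-1, -12499)) = Add(782, 12499) = 13281)
Add(P, Mul(-1, Pow(Mul(-1, -3530), -1))) = Add(13281, Mul(-1, Pow(Mul(-1, -3530), -1))) = Add(13281, Mul(-1, Pow(3530, -1))) = Add(13281, Mul(-1, Rational(1, 3530))) = Add(13281, Rational(-1, 3530)) = Rational(46881929, 3530)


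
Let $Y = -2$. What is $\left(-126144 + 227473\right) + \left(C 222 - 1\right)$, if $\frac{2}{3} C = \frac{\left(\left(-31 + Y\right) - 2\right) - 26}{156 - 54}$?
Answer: $\frac{3438381}{34} \approx 1.0113 \cdot 10^{5}$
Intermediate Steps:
$C = - \frac{61}{68}$ ($C = \frac{3 \frac{\left(\left(-31 - 2\right) - 2\right) - 26}{156 - 54}}{2} = \frac{3 \frac{\left(-33 - 2\right) - 26}{102}}{2} = \frac{3 \left(-35 - 26\right) \frac{1}{102}}{2} = \frac{3 \left(\left(-61\right) \frac{1}{102}\right)}{2} = \frac{3}{2} \left(- \frac{61}{102}\right) = - \frac{61}{68} \approx -0.89706$)
$\left(-126144 + 227473\right) + \left(C 222 - 1\right) = \left(-126144 + 227473\right) - \frac{6805}{34} = 101329 - \frac{6805}{34} = \frac{3438381}{34}$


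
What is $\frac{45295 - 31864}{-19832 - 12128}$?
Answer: $- \frac{13431}{31960} \approx -0.42024$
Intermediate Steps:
$\frac{45295 - 31864}{-19832 - 12128} = \frac{13431}{-31960} = 13431 \left(- \frac{1}{31960}\right) = - \frac{13431}{31960}$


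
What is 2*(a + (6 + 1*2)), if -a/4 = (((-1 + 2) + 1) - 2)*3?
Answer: 16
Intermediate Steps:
a = 0 (a = -4*(((-1 + 2) + 1) - 2)*3 = -4*((1 + 1) - 2)*3 = -4*(2 - 2)*3 = -0*3 = -4*0 = 0)
2*(a + (6 + 1*2)) = 2*(0 + (6 + 1*2)) = 2*(0 + (6 + 2)) = 2*(0 + 8) = 2*8 = 16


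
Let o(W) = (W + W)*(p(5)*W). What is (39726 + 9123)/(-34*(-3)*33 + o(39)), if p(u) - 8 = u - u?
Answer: 857/486 ≈ 1.7634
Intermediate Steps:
p(u) = 8 (p(u) = 8 + (u - u) = 8 + 0 = 8)
o(W) = 16*W² (o(W) = (W + W)*(8*W) = (2*W)*(8*W) = 16*W²)
(39726 + 9123)/(-34*(-3)*33 + o(39)) = (39726 + 9123)/(-34*(-3)*33 + 16*39²) = 48849/(102*33 + 16*1521) = 48849/(3366 + 24336) = 48849/27702 = 48849*(1/27702) = 857/486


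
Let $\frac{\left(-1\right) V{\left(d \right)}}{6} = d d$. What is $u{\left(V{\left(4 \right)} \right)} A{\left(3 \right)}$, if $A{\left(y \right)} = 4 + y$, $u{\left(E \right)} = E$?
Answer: $-672$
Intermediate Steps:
$V{\left(d \right)} = - 6 d^{2}$ ($V{\left(d \right)} = - 6 d d = - 6 d^{2}$)
$u{\left(V{\left(4 \right)} \right)} A{\left(3 \right)} = - 6 \cdot 4^{2} \left(4 + 3\right) = \left(-6\right) 16 \cdot 7 = \left(-96\right) 7 = -672$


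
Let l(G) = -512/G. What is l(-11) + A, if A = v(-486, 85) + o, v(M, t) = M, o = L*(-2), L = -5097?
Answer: 107300/11 ≈ 9754.5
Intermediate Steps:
o = 10194 (o = -5097*(-2) = 10194)
A = 9708 (A = -486 + 10194 = 9708)
l(-11) + A = -512/(-11) + 9708 = -512*(-1/11) + 9708 = 512/11 + 9708 = 107300/11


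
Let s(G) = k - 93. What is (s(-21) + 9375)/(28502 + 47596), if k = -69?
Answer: 3071/25366 ≈ 0.12107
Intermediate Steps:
s(G) = -162 (s(G) = -69 - 93 = -162)
(s(-21) + 9375)/(28502 + 47596) = (-162 + 9375)/(28502 + 47596) = 9213/76098 = 9213*(1/76098) = 3071/25366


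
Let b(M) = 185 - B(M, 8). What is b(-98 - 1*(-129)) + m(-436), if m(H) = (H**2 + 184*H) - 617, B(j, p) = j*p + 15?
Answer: 109177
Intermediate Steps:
B(j, p) = 15 + j*p
m(H) = -617 + H**2 + 184*H
b(M) = 170 - 8*M (b(M) = 185 - (15 + M*8) = 185 - (15 + 8*M) = 185 + (-15 - 8*M) = 170 - 8*M)
b(-98 - 1*(-129)) + m(-436) = (170 - 8*(-98 - 1*(-129))) + (-617 + (-436)**2 + 184*(-436)) = (170 - 8*(-98 + 129)) + (-617 + 190096 - 80224) = (170 - 8*31) + 109255 = (170 - 248) + 109255 = -78 + 109255 = 109177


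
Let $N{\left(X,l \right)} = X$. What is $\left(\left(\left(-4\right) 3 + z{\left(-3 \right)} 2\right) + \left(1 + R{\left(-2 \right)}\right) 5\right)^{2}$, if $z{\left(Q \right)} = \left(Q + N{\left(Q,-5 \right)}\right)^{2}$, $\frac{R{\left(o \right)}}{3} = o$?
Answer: $1225$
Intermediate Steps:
$R{\left(o \right)} = 3 o$
$z{\left(Q \right)} = 4 Q^{2}$ ($z{\left(Q \right)} = \left(Q + Q\right)^{2} = \left(2 Q\right)^{2} = 4 Q^{2}$)
$\left(\left(\left(-4\right) 3 + z{\left(-3 \right)} 2\right) + \left(1 + R{\left(-2 \right)}\right) 5\right)^{2} = \left(\left(\left(-4\right) 3 + 4 \left(-3\right)^{2} \cdot 2\right) + \left(1 + 3 \left(-2\right)\right) 5\right)^{2} = \left(\left(-12 + 4 \cdot 9 \cdot 2\right) + \left(1 - 6\right) 5\right)^{2} = \left(\left(-12 + 36 \cdot 2\right) - 25\right)^{2} = \left(\left(-12 + 72\right) - 25\right)^{2} = \left(60 - 25\right)^{2} = 35^{2} = 1225$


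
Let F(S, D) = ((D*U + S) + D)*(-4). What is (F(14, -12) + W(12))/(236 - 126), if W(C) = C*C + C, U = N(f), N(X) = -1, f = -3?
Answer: 10/11 ≈ 0.90909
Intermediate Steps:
U = -1
W(C) = C + C² (W(C) = C² + C = C + C²)
F(S, D) = -4*S (F(S, D) = ((D*(-1) + S) + D)*(-4) = ((-D + S) + D)*(-4) = ((S - D) + D)*(-4) = S*(-4) = -4*S)
(F(14, -12) + W(12))/(236 - 126) = (-4*14 + 12*(1 + 12))/(236 - 126) = (-56 + 12*13)/110 = (-56 + 156)*(1/110) = 100*(1/110) = 10/11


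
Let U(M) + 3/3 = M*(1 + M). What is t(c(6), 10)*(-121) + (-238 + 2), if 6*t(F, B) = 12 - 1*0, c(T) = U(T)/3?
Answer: -478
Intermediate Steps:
U(M) = -1 + M*(1 + M)
c(T) = -⅓ + T/3 + T²/3 (c(T) = (-1 + T + T²)/3 = (-1 + T + T²)*(⅓) = -⅓ + T/3 + T²/3)
t(F, B) = 2 (t(F, B) = (12 - 1*0)/6 = (12 + 0)/6 = (⅙)*12 = 2)
t(c(6), 10)*(-121) + (-238 + 2) = 2*(-121) + (-238 + 2) = -242 - 236 = -478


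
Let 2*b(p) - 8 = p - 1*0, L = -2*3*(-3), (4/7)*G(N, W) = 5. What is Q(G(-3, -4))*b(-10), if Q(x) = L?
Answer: -18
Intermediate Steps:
G(N, W) = 35/4 (G(N, W) = (7/4)*5 = 35/4)
L = 18 (L = -6*(-3) = 18)
b(p) = 4 + p/2 (b(p) = 4 + (p - 1*0)/2 = 4 + (p + 0)/2 = 4 + p/2)
Q(x) = 18
Q(G(-3, -4))*b(-10) = 18*(4 + (½)*(-10)) = 18*(4 - 5) = 18*(-1) = -18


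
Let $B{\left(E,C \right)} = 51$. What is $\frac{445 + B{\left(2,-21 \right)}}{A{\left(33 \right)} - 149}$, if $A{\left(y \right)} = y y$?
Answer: $\frac{124}{235} \approx 0.52766$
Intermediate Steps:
$A{\left(y \right)} = y^{2}$
$\frac{445 + B{\left(2,-21 \right)}}{A{\left(33 \right)} - 149} = \frac{445 + 51}{33^{2} - 149} = \frac{496}{1089 - 149} = \frac{496}{940} = 496 \cdot \frac{1}{940} = \frac{124}{235}$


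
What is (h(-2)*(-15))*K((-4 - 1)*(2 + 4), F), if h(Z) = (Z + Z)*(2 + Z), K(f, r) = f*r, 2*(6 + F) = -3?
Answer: 0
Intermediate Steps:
F = -15/2 (F = -6 + (1/2)*(-3) = -6 - 3/2 = -15/2 ≈ -7.5000)
h(Z) = 2*Z*(2 + Z) (h(Z) = (2*Z)*(2 + Z) = 2*Z*(2 + Z))
(h(-2)*(-15))*K((-4 - 1)*(2 + 4), F) = ((2*(-2)*(2 - 2))*(-15))*(((-4 - 1)*(2 + 4))*(-15/2)) = ((2*(-2)*0)*(-15))*(-5*6*(-15/2)) = (0*(-15))*(-30*(-15/2)) = 0*225 = 0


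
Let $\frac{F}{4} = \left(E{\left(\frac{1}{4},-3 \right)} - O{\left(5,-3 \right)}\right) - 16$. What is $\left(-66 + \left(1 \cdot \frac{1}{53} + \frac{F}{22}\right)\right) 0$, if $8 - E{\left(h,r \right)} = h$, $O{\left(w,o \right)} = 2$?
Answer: $0$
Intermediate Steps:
$E{\left(h,r \right)} = 8 - h$
$F = -41$ ($F = 4 \left(\left(\left(8 - \frac{1}{4}\right) - 2\right) - 16\right) = 4 \left(\left(\frac{31}{4} - 2\right) - 16\right) = 4 \left(\frac{23}{4} - 16\right) = 4 \left(- \frac{41}{4}\right) = -41$)
$\left(-66 + \left(1 \cdot \frac{1}{53} + \frac{F}{22}\right)\right) 0 = \left(-66 + \left(1 \cdot \frac{1}{53} - \frac{41}{22}\right)\right) 0 = \left(-66 + \left(\frac{1}{53} - \frac{41}{22}\right)\right) 0 = \left(-66 - \frac{2151}{1166}\right) 0 = \left(- \frac{79107}{1166}\right) 0 = 0$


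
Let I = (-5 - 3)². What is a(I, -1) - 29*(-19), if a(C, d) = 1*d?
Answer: 550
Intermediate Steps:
I = 64 (I = (-8)² = 64)
a(C, d) = d
a(I, -1) - 29*(-19) = -1 - 29*(-19) = -1 + 551 = 550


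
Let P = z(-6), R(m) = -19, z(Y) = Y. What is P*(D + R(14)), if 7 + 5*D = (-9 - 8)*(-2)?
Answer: 408/5 ≈ 81.600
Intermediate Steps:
P = -6
D = 27/5 (D = -7/5 + ((-9 - 8)*(-2))/5 = -7/5 + (-17*(-2))/5 = -7/5 + (1/5)*34 = -7/5 + 34/5 = 27/5 ≈ 5.4000)
P*(D + R(14)) = -6*(27/5 - 19) = -6*(-68/5) = 408/5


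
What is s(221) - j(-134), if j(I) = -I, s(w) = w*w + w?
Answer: 48928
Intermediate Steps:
s(w) = w + w**2 (s(w) = w**2 + w = w + w**2)
s(221) - j(-134) = 221*(1 + 221) - (-1)*(-134) = 221*222 - 1*134 = 49062 - 134 = 48928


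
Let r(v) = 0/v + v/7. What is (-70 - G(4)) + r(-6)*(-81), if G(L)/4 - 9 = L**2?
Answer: -704/7 ≈ -100.57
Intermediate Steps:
r(v) = v/7 (r(v) = 0 + v*(1/7) = 0 + v/7 = v/7)
G(L) = 36 + 4*L**2
(-70 - G(4)) + r(-6)*(-81) = (-70 - (36 + 4*4**2)) + ((1/7)*(-6))*(-81) = (-70 - (36 + 4*16)) - 6/7*(-81) = (-70 - (36 + 64)) + 486/7 = (-70 - 1*100) + 486/7 = (-70 - 100) + 486/7 = -170 + 486/7 = -704/7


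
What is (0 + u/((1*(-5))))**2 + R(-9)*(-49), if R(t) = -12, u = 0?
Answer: 588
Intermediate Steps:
(0 + u/((1*(-5))))**2 + R(-9)*(-49) = (0 + 0/((1*(-5))))**2 - 12*(-49) = (0 + 0/(-5))**2 + 588 = (0 + 0*(-1/5))**2 + 588 = (0 + 0)**2 + 588 = 0**2 + 588 = 0 + 588 = 588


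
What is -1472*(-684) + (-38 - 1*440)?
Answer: 1006370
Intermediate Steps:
-1472*(-684) + (-38 - 1*440) = 1006848 + (-38 - 440) = 1006848 - 478 = 1006370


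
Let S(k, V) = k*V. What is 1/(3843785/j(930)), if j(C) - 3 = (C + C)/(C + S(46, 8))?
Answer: 2877/2494616465 ≈ 1.1533e-6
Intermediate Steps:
S(k, V) = V*k
j(C) = 3 + 2*C/(368 + C) (j(C) = 3 + (C + C)/(C + 8*46) = 3 + (2*C)/(C + 368) = 3 + (2*C)/(368 + C) = 3 + 2*C/(368 + C))
1/(3843785/j(930)) = 1/(3843785/(((1104 + 5*930)/(368 + 930)))) = 1/(3843785/(((1104 + 4650)/1298))) = 1/(3843785/(((1/1298)*5754))) = 1/(3843785/(2877/649)) = 1/(3843785*(649/2877)) = 1/(2494616465/2877) = 2877/2494616465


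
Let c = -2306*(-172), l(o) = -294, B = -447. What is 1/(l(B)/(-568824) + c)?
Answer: 94804/37602300177 ≈ 2.5212e-6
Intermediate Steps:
c = 396632
1/(l(B)/(-568824) + c) = 1/(-294/(-568824) + 396632) = 1/(-294*(-1/568824) + 396632) = 1/(49/94804 + 396632) = 1/(37602300177/94804) = 94804/37602300177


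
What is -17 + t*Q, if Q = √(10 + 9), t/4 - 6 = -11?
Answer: -17 - 20*√19 ≈ -104.18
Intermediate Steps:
t = -20 (t = 24 + 4*(-11) = 24 - 44 = -20)
Q = √19 ≈ 4.3589
-17 + t*Q = -17 - 20*√19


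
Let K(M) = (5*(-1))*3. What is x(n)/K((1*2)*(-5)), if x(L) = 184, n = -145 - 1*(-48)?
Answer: -184/15 ≈ -12.267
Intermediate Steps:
n = -97 (n = -145 + 48 = -97)
K(M) = -15 (K(M) = -5*3 = -15)
x(n)/K((1*2)*(-5)) = 184/(-15) = 184*(-1/15) = -184/15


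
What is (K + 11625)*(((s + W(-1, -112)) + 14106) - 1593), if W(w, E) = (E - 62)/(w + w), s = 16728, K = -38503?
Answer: -788277984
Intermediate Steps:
W(w, E) = (-62 + E)/(2*w) (W(w, E) = (-62 + E)/((2*w)) = (-62 + E)*(1/(2*w)) = (-62 + E)/(2*w))
(K + 11625)*(((s + W(-1, -112)) + 14106) - 1593) = (-38503 + 11625)*(((16728 + (1/2)*(-62 - 112)/(-1)) + 14106) - 1593) = -26878*(((16728 + (1/2)*(-1)*(-174)) + 14106) - 1593) = -26878*(((16728 + 87) + 14106) - 1593) = -26878*((16815 + 14106) - 1593) = -26878*(30921 - 1593) = -26878*29328 = -788277984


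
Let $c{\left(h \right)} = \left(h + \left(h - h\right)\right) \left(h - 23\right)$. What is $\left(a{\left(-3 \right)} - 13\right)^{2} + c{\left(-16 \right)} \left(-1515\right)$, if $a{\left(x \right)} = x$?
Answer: $-945104$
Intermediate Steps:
$c{\left(h \right)} = h \left(-23 + h\right)$ ($c{\left(h \right)} = \left(h + 0\right) \left(-23 + h\right) = h \left(-23 + h\right)$)
$\left(a{\left(-3 \right)} - 13\right)^{2} + c{\left(-16 \right)} \left(-1515\right) = \left(-3 - 13\right)^{2} + - 16 \left(-23 - 16\right) \left(-1515\right) = \left(-16\right)^{2} + \left(-16\right) \left(-39\right) \left(-1515\right) = 256 + 624 \left(-1515\right) = 256 - 945360 = -945104$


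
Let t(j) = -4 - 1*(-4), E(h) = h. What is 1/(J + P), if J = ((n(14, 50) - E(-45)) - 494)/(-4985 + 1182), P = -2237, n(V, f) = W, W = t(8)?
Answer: -3803/8506862 ≈ -0.00044705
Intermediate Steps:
t(j) = 0 (t(j) = -4 + 4 = 0)
W = 0
n(V, f) = 0
J = 449/3803 (J = ((0 - 1*(-45)) - 494)/(-4985 + 1182) = ((0 + 45) - 494)/(-3803) = (45 - 494)*(-1/3803) = -449*(-1/3803) = 449/3803 ≈ 0.11806)
1/(J + P) = 1/(449/3803 - 2237) = 1/(-8506862/3803) = -3803/8506862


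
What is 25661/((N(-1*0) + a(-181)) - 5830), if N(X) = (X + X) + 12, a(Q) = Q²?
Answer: 25661/26943 ≈ 0.95242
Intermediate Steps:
N(X) = 12 + 2*X (N(X) = 2*X + 12 = 12 + 2*X)
25661/((N(-1*0) + a(-181)) - 5830) = 25661/(((12 + 2*(-1*0)) + (-181)²) - 5830) = 25661/(((12 + 2*0) + 32761) - 5830) = 25661/(((12 + 0) + 32761) - 5830) = 25661/((12 + 32761) - 5830) = 25661/(32773 - 5830) = 25661/26943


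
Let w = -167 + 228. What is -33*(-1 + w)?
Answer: -1980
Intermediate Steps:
w = 61
-33*(-1 + w) = -33*(-1 + 61) = -33*60 = -1980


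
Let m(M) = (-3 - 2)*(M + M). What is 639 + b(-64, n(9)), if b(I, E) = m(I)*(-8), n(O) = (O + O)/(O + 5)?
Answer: -4481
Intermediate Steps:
n(O) = 2*O/(5 + O) (n(O) = (2*O)/(5 + O) = 2*O/(5 + O))
m(M) = -10*M
b(I, E) = 80*I (b(I, E) = -10*I*(-8) = 80*I)
639 + b(-64, n(9)) = 639 + 80*(-64) = 639 - 5120 = -4481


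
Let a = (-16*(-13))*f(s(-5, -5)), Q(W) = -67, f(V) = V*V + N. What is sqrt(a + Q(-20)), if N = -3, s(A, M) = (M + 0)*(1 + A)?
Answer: sqrt(82509) ≈ 287.24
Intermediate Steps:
s(A, M) = M*(1 + A)
f(V) = -3 + V**2 (f(V) = V*V - 3 = V**2 - 3 = -3 + V**2)
a = 82576 (a = (-16*(-13))*(-3 + (-5*(1 - 5))**2) = 208*(-3 + (-5*(-4))**2) = 208*(-3 + 20**2) = 208*(-3 + 400) = 208*397 = 82576)
sqrt(a + Q(-20)) = sqrt(82576 - 67) = sqrt(82509)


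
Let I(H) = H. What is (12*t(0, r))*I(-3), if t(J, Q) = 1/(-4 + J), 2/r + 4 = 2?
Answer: 9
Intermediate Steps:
r = -1 (r = 2/(-4 + 2) = 2/(-2) = 2*(-1/2) = -1)
(12*t(0, r))*I(-3) = (12/(-4 + 0))*(-3) = (12/(-4))*(-3) = (12*(-1/4))*(-3) = -3*(-3) = 9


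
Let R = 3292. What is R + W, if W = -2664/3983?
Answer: 13109372/3983 ≈ 3291.3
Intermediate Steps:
W = -2664/3983 (W = -2664*1/3983 = -2664/3983 ≈ -0.66884)
R + W = 3292 - 2664/3983 = 13109372/3983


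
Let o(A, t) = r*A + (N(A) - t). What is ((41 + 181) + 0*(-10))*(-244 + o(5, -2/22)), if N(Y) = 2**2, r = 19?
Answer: -353868/11 ≈ -32170.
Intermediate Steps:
N(Y) = 4
o(A, t) = 4 - t + 19*A (o(A, t) = 19*A + (4 - t) = 4 - t + 19*A)
((41 + 181) + 0*(-10))*(-244 + o(5, -2/22)) = ((41 + 181) + 0*(-10))*(-244 + (4 - (-2)/22 + 19*5)) = (222 + 0)*(-244 + (4 - (-2)/22 + 95)) = 222*(-244 + (4 - 1*(-1/11) + 95)) = 222*(-244 + (4 + 1/11 + 95)) = 222*(-244 + 1090/11) = 222*(-1594/11) = -353868/11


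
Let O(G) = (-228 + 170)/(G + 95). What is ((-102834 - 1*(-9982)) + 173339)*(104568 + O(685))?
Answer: 1094126622039/130 ≈ 8.4164e+9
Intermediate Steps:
O(G) = -58/(95 + G)
((-102834 - 1*(-9982)) + 173339)*(104568 + O(685)) = ((-102834 - 1*(-9982)) + 173339)*(104568 - 58/(95 + 685)) = ((-102834 + 9982) + 173339)*(104568 - 58/780) = (-92852 + 173339)*(104568 - 58*1/780) = 80487*(104568 - 29/390) = 80487*(40781491/390) = 1094126622039/130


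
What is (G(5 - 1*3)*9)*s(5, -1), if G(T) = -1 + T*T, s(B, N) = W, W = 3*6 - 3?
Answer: 405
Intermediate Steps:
W = 15 (W = 18 - 3 = 15)
s(B, N) = 15
G(T) = -1 + T**2
(G(5 - 1*3)*9)*s(5, -1) = ((-1 + (5 - 1*3)**2)*9)*15 = ((-1 + (5 - 3)**2)*9)*15 = ((-1 + 2**2)*9)*15 = ((-1 + 4)*9)*15 = (3*9)*15 = 27*15 = 405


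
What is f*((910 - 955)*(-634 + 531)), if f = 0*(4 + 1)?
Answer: 0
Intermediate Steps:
f = 0 (f = 0*5 = 0)
f*((910 - 955)*(-634 + 531)) = 0*((910 - 955)*(-634 + 531)) = 0*(-45*(-103)) = 0*4635 = 0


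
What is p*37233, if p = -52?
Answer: -1936116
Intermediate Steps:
p*37233 = -52*37233 = -1936116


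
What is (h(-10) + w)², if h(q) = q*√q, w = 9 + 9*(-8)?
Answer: 2969 + 1260*I*√10 ≈ 2969.0 + 3984.5*I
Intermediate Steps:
w = -63 (w = 9 - 72 = -63)
h(q) = q^(3/2)
(h(-10) + w)² = ((-10)^(3/2) - 63)² = (-10*I*√10 - 63)² = (-63 - 10*I*√10)²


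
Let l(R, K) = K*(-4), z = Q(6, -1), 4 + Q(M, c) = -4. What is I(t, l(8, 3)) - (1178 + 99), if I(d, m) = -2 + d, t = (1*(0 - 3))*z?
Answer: -1255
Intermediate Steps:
Q(M, c) = -8 (Q(M, c) = -4 - 4 = -8)
z = -8
l(R, K) = -4*K
t = 24 (t = (1*(0 - 3))*(-8) = (1*(-3))*(-8) = -3*(-8) = 24)
I(t, l(8, 3)) - (1178 + 99) = (-2 + 24) - (1178 + 99) = 22 - 1*1277 = 22 - 1277 = -1255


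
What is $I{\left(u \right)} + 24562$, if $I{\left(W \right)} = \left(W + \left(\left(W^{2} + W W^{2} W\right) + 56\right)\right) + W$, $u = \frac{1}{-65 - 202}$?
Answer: $\frac{125111629606942}{5082121521} \approx 24618.0$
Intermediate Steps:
$u = - \frac{1}{267}$ ($u = \frac{1}{-267} = - \frac{1}{267} \approx -0.0037453$)
$I{\left(W \right)} = 56 + W^{2} + W^{4} + 2 W$ ($I{\left(W \right)} = \left(W + \left(\left(W^{2} + W^{3} W\right) + 56\right)\right) + W = \left(W + \left(\left(W^{2} + W^{4}\right) + 56\right)\right) + W = \left(W + \left(56 + W^{2} + W^{4}\right)\right) + W = \left(56 + W + W^{2} + W^{4}\right) + W = 56 + W^{2} + W^{4} + 2 W$)
$I{\left(u \right)} + 24562 = \left(56 + \left(- \frac{1}{267}\right)^{2} + \left(- \frac{1}{267}\right)^{4} + 2 \left(- \frac{1}{267}\right)\right) + 24562 = \left(56 + \frac{1}{71289} + \frac{1}{5082121521} - \frac{2}{267}\right) + 24562 = \frac{284560808140}{5082121521} + 24562 = \frac{125111629606942}{5082121521}$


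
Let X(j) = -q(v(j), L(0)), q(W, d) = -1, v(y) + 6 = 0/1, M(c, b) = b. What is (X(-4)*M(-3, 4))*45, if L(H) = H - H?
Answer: 180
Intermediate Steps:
L(H) = 0
v(y) = -6 (v(y) = -6 + 0/1 = -6 + 0*1 = -6 + 0 = -6)
X(j) = 1 (X(j) = -1*(-1) = 1)
(X(-4)*M(-3, 4))*45 = (1*4)*45 = 4*45 = 180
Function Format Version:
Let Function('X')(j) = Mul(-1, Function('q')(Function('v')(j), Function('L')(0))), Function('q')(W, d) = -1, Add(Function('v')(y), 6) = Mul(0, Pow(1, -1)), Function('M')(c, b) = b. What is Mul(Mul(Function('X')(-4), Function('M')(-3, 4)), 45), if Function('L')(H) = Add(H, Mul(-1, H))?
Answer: 180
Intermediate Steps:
Function('L')(H) = 0
Function('v')(y) = -6 (Function('v')(y) = Add(-6, Mul(0, Pow(1, -1))) = Add(-6, Mul(0, 1)) = Add(-6, 0) = -6)
Function('X')(j) = 1 (Function('X')(j) = Mul(-1, -1) = 1)
Mul(Mul(Function('X')(-4), Function('M')(-3, 4)), 45) = Mul(Mul(1, 4), 45) = Mul(4, 45) = 180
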